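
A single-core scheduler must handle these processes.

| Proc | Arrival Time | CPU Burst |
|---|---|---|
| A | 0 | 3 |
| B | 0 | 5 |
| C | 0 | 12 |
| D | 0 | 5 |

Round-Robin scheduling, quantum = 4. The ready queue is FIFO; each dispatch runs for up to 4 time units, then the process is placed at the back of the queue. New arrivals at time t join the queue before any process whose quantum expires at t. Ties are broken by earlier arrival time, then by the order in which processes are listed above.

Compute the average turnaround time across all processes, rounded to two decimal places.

Timeline: | A 0-3 | B 3-7 | C 7-11 | D 11-15 | B 15-16 | C 16-20 | D 20-21 | C 21-25 |
Completion: A=3  B=16  C=25  D=21
Turnaround times: A=3, B=16, C=25, D=21
Average turnaround = (3+16+25+21) / 4 = 65/4 = 16.25

16.25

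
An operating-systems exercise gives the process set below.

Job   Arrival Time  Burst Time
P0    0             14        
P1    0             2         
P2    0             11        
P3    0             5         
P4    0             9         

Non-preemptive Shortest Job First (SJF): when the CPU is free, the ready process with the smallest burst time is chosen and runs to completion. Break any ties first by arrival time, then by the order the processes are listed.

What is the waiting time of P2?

16

Gantt: | P1 0-2 | P3 2-7 | P4 7-16 | P2 16-27 | P0 27-41 |
Completion: P0=41  P1=2  P2=27  P3=7  P4=16
Turnaround (C−A): P0=41  P1=2  P2=27  P3=7  P4=16
Waiting(P2) = turnaround − burst = 27 − 11 = 16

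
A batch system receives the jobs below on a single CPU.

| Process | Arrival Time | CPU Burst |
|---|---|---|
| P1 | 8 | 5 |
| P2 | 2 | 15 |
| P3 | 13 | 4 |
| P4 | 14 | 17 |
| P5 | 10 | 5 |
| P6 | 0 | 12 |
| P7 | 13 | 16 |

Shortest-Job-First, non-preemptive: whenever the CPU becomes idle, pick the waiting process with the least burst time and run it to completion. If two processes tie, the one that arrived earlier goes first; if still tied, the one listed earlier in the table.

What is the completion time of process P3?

21

Gantt: | P6 0-12 | P1 12-17 | P3 17-21 | P5 21-26 | P2 26-41 | P7 41-57 | P4 57-74 |
Completion: P1=17  P2=41  P3=21  P4=74  P5=26  P6=12  P7=57
Turnaround (C−A): P1=9  P2=39  P3=8  P4=60  P5=16  P6=12  P7=44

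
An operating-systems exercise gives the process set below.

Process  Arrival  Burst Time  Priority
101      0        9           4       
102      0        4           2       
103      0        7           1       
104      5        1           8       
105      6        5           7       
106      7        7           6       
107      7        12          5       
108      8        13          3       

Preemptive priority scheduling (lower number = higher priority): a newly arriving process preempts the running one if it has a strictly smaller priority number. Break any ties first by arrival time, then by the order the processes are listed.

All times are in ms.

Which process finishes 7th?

Schedule: | 103 0-7 | 102 7-11 | 108 11-24 | 101 24-33 | 107 33-45 | 106 45-52 | 105 52-57 | 104 57-58 |
Completion: 101=33  102=11  103=7  104=58  105=57  106=52  107=45  108=24
Turnaround (C−A): 101=33  102=11  103=7  104=53  105=51  106=45  107=38  108=16
Finish order: 103 → 102 → 108 → 101 → 107 → 106 → 105 → 104

105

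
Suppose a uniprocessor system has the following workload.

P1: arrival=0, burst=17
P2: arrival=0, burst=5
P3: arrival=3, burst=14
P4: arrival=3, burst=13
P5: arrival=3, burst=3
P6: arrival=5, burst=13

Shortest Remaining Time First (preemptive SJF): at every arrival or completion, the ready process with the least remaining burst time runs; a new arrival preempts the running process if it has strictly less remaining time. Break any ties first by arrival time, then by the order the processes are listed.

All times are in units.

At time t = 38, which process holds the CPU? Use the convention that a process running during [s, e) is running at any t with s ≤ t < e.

Gantt: | P2 0-5 | P5 5-8 | P4 8-21 | P6 21-34 | P3 34-48 | P1 48-65 |
Completion: P1=65  P2=5  P3=48  P4=21  P5=8  P6=34
Turnaround (C−A): P1=65  P2=5  P3=45  P4=18  P5=5  P6=29

P3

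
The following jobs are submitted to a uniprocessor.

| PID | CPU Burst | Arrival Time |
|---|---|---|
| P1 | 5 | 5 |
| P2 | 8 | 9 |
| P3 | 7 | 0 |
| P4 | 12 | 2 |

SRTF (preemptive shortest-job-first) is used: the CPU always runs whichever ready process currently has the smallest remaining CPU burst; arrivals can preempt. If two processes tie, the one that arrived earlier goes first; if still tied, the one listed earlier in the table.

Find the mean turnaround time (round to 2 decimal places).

13.75

Gantt: | P3 0-7 | P1 7-12 | P2 12-20 | P4 20-32 |
Completion: P1=12  P2=20  P3=7  P4=32
Turnaround (C−A): P1=7  P2=11  P3=7  P4=30
Turnaround times: P1=7, P2=11, P3=7, P4=30
Average turnaround = (7+11+7+30) / 4 = 55/4 = 13.75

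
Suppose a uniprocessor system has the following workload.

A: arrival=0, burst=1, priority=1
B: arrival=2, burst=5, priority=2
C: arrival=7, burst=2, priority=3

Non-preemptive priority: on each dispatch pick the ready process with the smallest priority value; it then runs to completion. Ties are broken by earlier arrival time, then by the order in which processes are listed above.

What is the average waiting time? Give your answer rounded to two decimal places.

Gantt: | A 0-1 | idle 1-2 | B 2-7 | C 7-9 |
Completion: A=1  B=7  C=9
Turnaround (C−A): A=1  B=5  C=2
Waiting times: A=0, B=0, C=0
Average waiting = (0+0+0) / 3 = 0/3 = 0.00

0.00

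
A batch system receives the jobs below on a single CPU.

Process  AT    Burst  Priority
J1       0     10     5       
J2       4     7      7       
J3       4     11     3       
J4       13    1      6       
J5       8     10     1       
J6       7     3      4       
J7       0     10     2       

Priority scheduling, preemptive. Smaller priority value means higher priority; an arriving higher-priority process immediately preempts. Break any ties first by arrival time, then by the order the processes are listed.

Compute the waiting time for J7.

Timeline: | J7 0-8 | J5 8-18 | J7 18-20 | J3 20-31 | J6 31-34 | J1 34-44 | J4 44-45 | J2 45-52 |
Completion: J1=44  J2=52  J3=31  J4=45  J5=18  J6=34  J7=20
Turnaround (C−A): J1=44  J2=48  J3=27  J4=32  J5=10  J6=27  J7=20
Waiting(J7) = turnaround − burst = 20 − 10 = 10

10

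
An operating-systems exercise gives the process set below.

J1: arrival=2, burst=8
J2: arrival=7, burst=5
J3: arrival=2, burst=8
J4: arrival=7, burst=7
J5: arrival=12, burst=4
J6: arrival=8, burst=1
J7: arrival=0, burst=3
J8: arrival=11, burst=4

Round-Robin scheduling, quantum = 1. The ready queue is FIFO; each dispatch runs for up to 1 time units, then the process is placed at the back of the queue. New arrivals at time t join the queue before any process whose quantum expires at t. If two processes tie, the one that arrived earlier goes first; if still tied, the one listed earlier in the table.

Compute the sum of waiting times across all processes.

146

Timeline: | J7 0-2 | J1 2-3 | J3 3-4 | J7 4-5 | J1 5-6 | J3 6-7 | J1 7-8 | J2 8-9 | J4 9-10 | J3 10-11 | J6 11-12 | J1 12-13 | J2 13-14 | J4 14-15 | J8 15-16 | J3 16-17 | J5 17-18 | J1 18-19 | J2 19-20 | J4 20-21 | J8 21-22 | J3 22-23 | J5 23-24 | J1 24-25 | J2 25-26 | J4 26-27 | J8 27-28 | J3 28-29 | J5 29-30 | J1 30-31 | J2 31-32 | J4 32-33 | J8 33-34 | J3 34-35 | J5 35-36 | J1 36-37 | J4 37-38 | J3 38-39 | J4 39-40 |
Completion: J1=37  J2=32  J3=39  J4=40  J5=36  J6=12  J7=5  J8=34
Waiting = turnaround − burst: J1=27, J2=20, J3=29, J4=26, J5=20, J6=3, J7=2, J8=19
Total waiting = 27 + 20 + 29 + 26 + 20 + 3 + 2 + 19 = 146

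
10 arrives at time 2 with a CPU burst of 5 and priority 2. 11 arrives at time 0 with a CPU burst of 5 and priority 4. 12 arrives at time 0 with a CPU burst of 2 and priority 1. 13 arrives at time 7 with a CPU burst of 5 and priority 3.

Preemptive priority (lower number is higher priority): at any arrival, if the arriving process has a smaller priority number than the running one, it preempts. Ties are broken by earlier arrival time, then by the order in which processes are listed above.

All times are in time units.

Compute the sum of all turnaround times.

29

Gantt: | 12 0-2 | 10 2-7 | 13 7-12 | 11 12-17 |
Completion: 10=7  11=17  12=2  13=12
Turnaround (C−A): 10=5  11=17  12=2  13=5
Turnaround = completion − arrival: 10=5, 11=17, 12=2, 13=5
Total turnaround = 5 + 17 + 2 + 5 = 29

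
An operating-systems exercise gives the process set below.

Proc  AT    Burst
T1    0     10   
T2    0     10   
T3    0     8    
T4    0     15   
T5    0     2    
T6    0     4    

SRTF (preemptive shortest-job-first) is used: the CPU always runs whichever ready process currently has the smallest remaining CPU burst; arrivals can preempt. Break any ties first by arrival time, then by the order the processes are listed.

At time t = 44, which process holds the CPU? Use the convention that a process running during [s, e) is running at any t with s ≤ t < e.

Gantt: | T5 0-2 | T6 2-6 | T3 6-14 | T1 14-24 | T2 24-34 | T4 34-49 |
Completion: T1=24  T2=34  T3=14  T4=49  T5=2  T6=6
Turnaround (C−A): T1=24  T2=34  T3=14  T4=49  T5=2  T6=6

T4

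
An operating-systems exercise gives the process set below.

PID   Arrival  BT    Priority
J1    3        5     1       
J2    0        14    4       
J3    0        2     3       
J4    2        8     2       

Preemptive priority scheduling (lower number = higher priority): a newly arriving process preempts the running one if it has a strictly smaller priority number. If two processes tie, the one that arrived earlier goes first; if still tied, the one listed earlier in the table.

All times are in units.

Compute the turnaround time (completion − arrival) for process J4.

13

Gantt: | J3 0-2 | J4 2-3 | J1 3-8 | J4 8-15 | J2 15-29 |
Completion: J1=8  J2=29  J3=2  J4=15
Turnaround (C−A): J1=5  J2=29  J3=2  J4=13
Turnaround(J4) = completion − arrival = 15 − 2 = 13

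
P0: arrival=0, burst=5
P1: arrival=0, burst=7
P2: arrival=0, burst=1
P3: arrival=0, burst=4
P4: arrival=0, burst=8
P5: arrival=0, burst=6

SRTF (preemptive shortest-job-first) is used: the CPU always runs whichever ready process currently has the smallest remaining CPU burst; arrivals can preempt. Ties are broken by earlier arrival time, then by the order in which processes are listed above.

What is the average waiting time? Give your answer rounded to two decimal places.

Schedule: | P2 0-1 | P3 1-5 | P0 5-10 | P5 10-16 | P1 16-23 | P4 23-31 |
Completion: P0=10  P1=23  P2=1  P3=5  P4=31  P5=16
Turnaround (C−A): P0=10  P1=23  P2=1  P3=5  P4=31  P5=16
Waiting times: P0=5, P1=16, P2=0, P3=1, P4=23, P5=10
Average waiting = (5+16+0+1+23+10) / 6 = 55/6 = 9.17

9.17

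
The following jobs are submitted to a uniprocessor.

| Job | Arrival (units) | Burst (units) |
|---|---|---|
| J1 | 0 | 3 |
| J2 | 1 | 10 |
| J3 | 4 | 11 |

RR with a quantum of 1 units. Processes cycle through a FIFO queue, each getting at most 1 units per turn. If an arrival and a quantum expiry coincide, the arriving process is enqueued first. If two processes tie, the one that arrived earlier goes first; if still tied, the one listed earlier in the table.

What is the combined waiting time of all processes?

21

Schedule: | J1 0-1 | J2 1-2 | J1 2-3 | J2 3-4 | J1 4-5 | J3 5-6 | J2 6-7 | J3 7-8 | J2 8-9 | J3 9-10 | J2 10-11 | J3 11-12 | J2 12-13 | J3 13-14 | J2 14-15 | J3 15-16 | J2 16-17 | J3 17-18 | J2 18-19 | J3 19-20 | J2 20-21 | J3 21-24 |
Completion: J1=5  J2=21  J3=24
Waiting = turnaround − burst: J1=2, J2=10, J3=9
Total waiting = 2 + 10 + 9 = 21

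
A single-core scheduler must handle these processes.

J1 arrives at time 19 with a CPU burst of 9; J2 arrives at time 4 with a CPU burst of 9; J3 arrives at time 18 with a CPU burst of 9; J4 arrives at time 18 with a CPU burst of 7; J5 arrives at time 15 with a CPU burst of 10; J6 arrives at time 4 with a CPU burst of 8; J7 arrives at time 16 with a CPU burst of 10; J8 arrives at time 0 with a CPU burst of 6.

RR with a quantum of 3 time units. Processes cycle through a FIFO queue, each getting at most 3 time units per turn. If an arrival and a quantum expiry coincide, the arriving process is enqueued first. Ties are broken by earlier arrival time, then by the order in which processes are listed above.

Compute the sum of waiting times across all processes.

Timeline: | J8 0-6 | J2 6-9 | J6 9-12 | J2 12-15 | J6 15-18 | J5 18-21 | J2 21-24 | J7 24-27 | J3 27-30 | J4 30-33 | J6 33-35 | J1 35-38 | J5 38-41 | J7 41-44 | J3 44-47 | J4 47-50 | J1 50-53 | J5 53-56 | J7 56-59 | J3 59-62 | J4 62-63 | J1 63-66 | J5 66-67 | J7 67-68 |
Completion: J1=66  J2=24  J3=62  J4=63  J5=67  J6=35  J7=68  J8=6
Turnaround (C−A): J1=47  J2=20  J3=44  J4=45  J5=52  J6=31  J7=52  J8=6
Waiting = turnaround − burst: J1=38, J2=11, J3=35, J4=38, J5=42, J6=23, J7=42, J8=0
Total waiting = 38 + 11 + 35 + 38 + 42 + 23 + 42 + 0 = 229

229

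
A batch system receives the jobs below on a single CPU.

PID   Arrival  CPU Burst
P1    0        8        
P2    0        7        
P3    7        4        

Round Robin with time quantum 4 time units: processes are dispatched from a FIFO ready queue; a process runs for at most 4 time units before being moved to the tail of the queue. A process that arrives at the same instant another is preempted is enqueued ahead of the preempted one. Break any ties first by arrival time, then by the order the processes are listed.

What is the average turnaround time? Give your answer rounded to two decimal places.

Gantt: | P1 0-4 | P2 4-8 | P1 8-12 | P3 12-16 | P2 16-19 |
Completion: P1=12  P2=19  P3=16
Turnaround (C−A): P1=12  P2=19  P3=9
Turnaround times: P1=12, P2=19, P3=9
Average turnaround = (12+19+9) / 3 = 40/3 = 13.33

13.33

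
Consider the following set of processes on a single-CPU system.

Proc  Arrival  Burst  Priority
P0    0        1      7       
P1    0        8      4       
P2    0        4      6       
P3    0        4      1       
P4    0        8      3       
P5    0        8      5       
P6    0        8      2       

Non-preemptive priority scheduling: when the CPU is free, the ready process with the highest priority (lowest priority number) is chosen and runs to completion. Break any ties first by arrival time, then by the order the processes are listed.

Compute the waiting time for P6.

4

Schedule: | P3 0-4 | P6 4-12 | P4 12-20 | P1 20-28 | P5 28-36 | P2 36-40 | P0 40-41 |
Completion: P0=41  P1=28  P2=40  P3=4  P4=20  P5=36  P6=12
Turnaround (C−A): P0=41  P1=28  P2=40  P3=4  P4=20  P5=36  P6=12
Waiting(P6) = turnaround − burst = 12 − 8 = 4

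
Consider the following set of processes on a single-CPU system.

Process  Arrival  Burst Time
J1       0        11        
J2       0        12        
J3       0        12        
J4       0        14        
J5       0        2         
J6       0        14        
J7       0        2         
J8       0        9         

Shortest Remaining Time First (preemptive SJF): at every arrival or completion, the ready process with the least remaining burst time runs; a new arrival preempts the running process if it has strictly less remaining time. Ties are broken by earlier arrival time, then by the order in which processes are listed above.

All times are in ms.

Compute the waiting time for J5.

Schedule: | J5 0-2 | J7 2-4 | J8 4-13 | J1 13-24 | J2 24-36 | J3 36-48 | J4 48-62 | J6 62-76 |
Completion: J1=24  J2=36  J3=48  J4=62  J5=2  J6=76  J7=4  J8=13
Waiting(J5) = turnaround − burst = 2 − 2 = 0

0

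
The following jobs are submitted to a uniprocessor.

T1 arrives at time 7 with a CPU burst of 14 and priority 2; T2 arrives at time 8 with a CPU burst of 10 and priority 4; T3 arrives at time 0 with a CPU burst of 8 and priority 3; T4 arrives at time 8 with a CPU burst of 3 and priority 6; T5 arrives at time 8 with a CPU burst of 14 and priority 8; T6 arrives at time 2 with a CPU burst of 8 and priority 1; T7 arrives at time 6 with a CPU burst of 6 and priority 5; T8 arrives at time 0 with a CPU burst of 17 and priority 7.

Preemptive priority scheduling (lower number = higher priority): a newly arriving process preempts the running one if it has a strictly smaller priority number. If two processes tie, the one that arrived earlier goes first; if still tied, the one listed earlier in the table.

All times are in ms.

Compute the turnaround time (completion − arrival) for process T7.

40

Timeline: | T3 0-2 | T6 2-10 | T1 10-24 | T3 24-30 | T2 30-40 | T7 40-46 | T4 46-49 | T8 49-66 | T5 66-80 |
Completion: T1=24  T2=40  T3=30  T4=49  T5=80  T6=10  T7=46  T8=66
Turnaround (C−A): T1=17  T2=32  T3=30  T4=41  T5=72  T6=8  T7=40  T8=66
Turnaround(T7) = completion − arrival = 46 − 6 = 40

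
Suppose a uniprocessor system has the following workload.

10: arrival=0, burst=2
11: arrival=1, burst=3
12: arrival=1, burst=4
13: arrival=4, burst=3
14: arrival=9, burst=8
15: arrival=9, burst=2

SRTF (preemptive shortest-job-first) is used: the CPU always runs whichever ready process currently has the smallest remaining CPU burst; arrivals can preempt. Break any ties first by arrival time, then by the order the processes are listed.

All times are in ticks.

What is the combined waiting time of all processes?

Schedule: | 10 0-2 | 11 2-5 | 13 5-8 | 12 8-9 | 15 9-11 | 12 11-14 | 14 14-22 |
Completion: 10=2  11=5  12=14  13=8  14=22  15=11
Turnaround (C−A): 10=2  11=4  12=13  13=4  14=13  15=2
Waiting = turnaround − burst: 10=0, 11=1, 12=9, 13=1, 14=5, 15=0
Total waiting = 0 + 1 + 9 + 1 + 5 + 0 = 16

16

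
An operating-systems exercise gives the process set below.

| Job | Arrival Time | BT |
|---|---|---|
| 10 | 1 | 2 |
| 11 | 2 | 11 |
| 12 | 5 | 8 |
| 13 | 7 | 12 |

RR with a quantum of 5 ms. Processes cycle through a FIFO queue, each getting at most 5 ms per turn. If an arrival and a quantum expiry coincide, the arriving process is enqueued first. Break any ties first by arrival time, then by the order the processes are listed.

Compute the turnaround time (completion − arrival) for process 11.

30

Schedule: | idle 0-1 | 10 1-3 | 11 3-8 | 12 8-13 | 13 13-18 | 11 18-23 | 12 23-26 | 13 26-31 | 11 31-32 | 13 32-34 |
Completion: 10=3  11=32  12=26  13=34
Turnaround (C−A): 10=2  11=30  12=21  13=27
Turnaround(11) = completion − arrival = 32 − 2 = 30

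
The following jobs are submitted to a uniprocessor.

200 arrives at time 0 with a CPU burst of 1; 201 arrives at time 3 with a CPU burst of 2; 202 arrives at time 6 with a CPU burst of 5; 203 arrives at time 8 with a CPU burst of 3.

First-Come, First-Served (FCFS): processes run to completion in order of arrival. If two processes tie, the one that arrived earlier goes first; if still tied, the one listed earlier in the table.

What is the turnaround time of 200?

Schedule: | 200 0-1 | idle 1-3 | 201 3-5 | idle 5-6 | 202 6-11 | 203 11-14 |
Completion: 200=1  201=5  202=11  203=14
Turnaround (C−A): 200=1  201=2  202=5  203=6
Turnaround(200) = completion − arrival = 1 − 0 = 1

1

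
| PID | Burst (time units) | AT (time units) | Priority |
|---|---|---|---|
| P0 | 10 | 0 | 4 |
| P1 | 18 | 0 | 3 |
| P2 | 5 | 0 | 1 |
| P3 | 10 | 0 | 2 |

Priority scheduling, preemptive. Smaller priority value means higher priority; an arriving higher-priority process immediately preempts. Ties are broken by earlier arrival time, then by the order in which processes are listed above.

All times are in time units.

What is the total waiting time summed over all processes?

Timeline: | P2 0-5 | P3 5-15 | P1 15-33 | P0 33-43 |
Completion: P0=43  P1=33  P2=5  P3=15
Waiting = turnaround − burst: P0=33, P1=15, P2=0, P3=5
Total waiting = 33 + 15 + 0 + 5 = 53

53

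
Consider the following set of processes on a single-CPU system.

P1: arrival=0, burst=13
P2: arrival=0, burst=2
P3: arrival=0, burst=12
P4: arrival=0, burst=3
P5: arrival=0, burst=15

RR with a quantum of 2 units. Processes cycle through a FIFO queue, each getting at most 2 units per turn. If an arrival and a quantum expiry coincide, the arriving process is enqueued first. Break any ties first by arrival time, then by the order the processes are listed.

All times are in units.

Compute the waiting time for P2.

Schedule: | P1 0-2 | P2 2-4 | P3 4-6 | P4 6-8 | P5 8-10 | P1 10-12 | P3 12-14 | P4 14-15 | P5 15-17 | P1 17-19 | P3 19-21 | P5 21-23 | P1 23-25 | P3 25-27 | P5 27-29 | P1 29-31 | P3 31-33 | P5 33-35 | P1 35-37 | P3 37-39 | P5 39-41 | P1 41-42 | P5 42-45 |
Completion: P1=42  P2=4  P3=39  P4=15  P5=45
Turnaround (C−A): P1=42  P2=4  P3=39  P4=15  P5=45
Waiting(P2) = turnaround − burst = 4 − 2 = 2

2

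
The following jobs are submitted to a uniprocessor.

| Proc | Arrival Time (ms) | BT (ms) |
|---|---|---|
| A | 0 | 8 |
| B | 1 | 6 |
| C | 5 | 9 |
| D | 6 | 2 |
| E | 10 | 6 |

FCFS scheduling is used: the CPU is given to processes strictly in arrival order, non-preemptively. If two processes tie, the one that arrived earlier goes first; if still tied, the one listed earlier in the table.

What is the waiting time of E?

Schedule: | A 0-8 | B 8-14 | C 14-23 | D 23-25 | E 25-31 |
Completion: A=8  B=14  C=23  D=25  E=31
Turnaround (C−A): A=8  B=13  C=18  D=19  E=21
Waiting(E) = turnaround − burst = 21 − 6 = 15

15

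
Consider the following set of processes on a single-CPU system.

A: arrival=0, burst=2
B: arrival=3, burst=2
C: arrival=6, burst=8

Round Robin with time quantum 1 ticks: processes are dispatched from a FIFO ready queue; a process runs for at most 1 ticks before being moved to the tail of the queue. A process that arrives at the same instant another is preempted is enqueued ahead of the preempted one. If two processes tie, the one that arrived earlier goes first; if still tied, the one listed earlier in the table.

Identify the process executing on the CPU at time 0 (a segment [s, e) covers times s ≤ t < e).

Schedule: | A 0-2 | idle 2-3 | B 3-5 | idle 5-6 | C 6-14 |
Completion: A=2  B=5  C=14
Turnaround (C−A): A=2  B=2  C=8

A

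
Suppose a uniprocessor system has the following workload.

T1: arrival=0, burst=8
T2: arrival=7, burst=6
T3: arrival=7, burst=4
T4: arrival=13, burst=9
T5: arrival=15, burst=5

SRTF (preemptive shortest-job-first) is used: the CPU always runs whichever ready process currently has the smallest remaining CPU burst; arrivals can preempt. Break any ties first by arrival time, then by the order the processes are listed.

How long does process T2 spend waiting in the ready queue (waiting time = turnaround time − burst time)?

Gantt: | T1 0-8 | T3 8-12 | T2 12-18 | T5 18-23 | T4 23-32 |
Completion: T1=8  T2=18  T3=12  T4=32  T5=23
Waiting(T2) = turnaround − burst = 11 − 6 = 5

5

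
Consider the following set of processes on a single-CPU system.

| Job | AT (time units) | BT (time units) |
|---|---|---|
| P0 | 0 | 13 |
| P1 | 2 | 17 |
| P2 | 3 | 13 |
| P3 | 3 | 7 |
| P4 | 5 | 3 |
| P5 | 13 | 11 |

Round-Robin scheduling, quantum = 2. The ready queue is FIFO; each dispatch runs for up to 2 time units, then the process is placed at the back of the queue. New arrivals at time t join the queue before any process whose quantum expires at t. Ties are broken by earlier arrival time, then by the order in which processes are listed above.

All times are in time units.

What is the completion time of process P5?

Schedule: | P0 0-2 | P1 2-4 | P0 4-6 | P2 6-8 | P3 8-10 | P1 10-12 | P4 12-14 | P0 14-16 | P2 16-18 | P3 18-20 | P1 20-22 | P5 22-24 | P4 24-25 | P0 25-27 | P2 27-29 | P3 29-31 | P1 31-33 | P5 33-35 | P0 35-37 | P2 37-39 | P3 39-40 | P1 40-42 | P5 42-44 | P0 44-46 | P2 46-48 | P1 48-50 | P5 50-52 | P0 52-53 | P2 53-55 | P1 55-57 | P5 57-59 | P2 59-60 | P1 60-62 | P5 62-63 | P1 63-64 |
Completion: P0=53  P1=64  P2=60  P3=40  P4=25  P5=63

63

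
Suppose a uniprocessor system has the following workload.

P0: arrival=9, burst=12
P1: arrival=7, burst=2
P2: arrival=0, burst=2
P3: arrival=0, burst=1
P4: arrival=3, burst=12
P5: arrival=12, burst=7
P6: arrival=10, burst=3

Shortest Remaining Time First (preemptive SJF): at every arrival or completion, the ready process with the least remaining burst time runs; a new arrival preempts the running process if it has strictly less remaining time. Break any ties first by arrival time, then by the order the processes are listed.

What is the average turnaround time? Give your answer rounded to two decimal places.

10.14

Timeline: | P3 0-1 | P2 1-3 | P4 3-7 | P1 7-9 | P4 9-10 | P6 10-13 | P4 13-20 | P5 20-27 | P0 27-39 |
Completion: P0=39  P1=9  P2=3  P3=1  P4=20  P5=27  P6=13
Turnaround (C−A): P0=30  P1=2  P2=3  P3=1  P4=17  P5=15  P6=3
Turnaround times: P0=30, P1=2, P2=3, P3=1, P4=17, P5=15, P6=3
Average turnaround = (30+2+3+1+17+15+3) / 7 = 71/7 = 10.14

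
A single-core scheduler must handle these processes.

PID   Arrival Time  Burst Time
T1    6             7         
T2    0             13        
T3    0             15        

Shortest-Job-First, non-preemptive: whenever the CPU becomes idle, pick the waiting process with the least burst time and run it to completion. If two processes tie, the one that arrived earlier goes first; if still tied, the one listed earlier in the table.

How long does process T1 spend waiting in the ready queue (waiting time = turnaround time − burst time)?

Gantt: | T2 0-13 | T1 13-20 | T3 20-35 |
Completion: T1=20  T2=13  T3=35
Turnaround (C−A): T1=14  T2=13  T3=35
Waiting(T1) = turnaround − burst = 14 − 7 = 7

7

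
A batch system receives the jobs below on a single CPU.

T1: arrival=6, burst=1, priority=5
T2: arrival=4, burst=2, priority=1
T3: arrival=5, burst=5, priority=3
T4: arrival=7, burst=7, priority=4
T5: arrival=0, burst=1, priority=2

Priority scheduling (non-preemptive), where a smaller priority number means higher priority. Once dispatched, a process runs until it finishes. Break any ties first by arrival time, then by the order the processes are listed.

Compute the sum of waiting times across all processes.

Schedule: | T5 0-1 | idle 1-4 | T2 4-6 | T3 6-11 | T4 11-18 | T1 18-19 |
Completion: T1=19  T2=6  T3=11  T4=18  T5=1
Turnaround (C−A): T1=13  T2=2  T3=6  T4=11  T5=1
Waiting = turnaround − burst: T1=12, T2=0, T3=1, T4=4, T5=0
Total waiting = 12 + 0 + 1 + 4 + 0 = 17

17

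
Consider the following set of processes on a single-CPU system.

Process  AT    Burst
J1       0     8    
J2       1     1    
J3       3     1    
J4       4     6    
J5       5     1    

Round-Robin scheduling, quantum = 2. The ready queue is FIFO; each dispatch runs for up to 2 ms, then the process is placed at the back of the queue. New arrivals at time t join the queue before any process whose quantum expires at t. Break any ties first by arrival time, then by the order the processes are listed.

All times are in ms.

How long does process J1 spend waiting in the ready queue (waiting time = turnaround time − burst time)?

7

Gantt: | J1 0-2 | J2 2-3 | J1 3-5 | J3 5-6 | J4 6-8 | J5 8-9 | J1 9-11 | J4 11-13 | J1 13-15 | J4 15-17 |
Completion: J1=15  J2=3  J3=6  J4=17  J5=9
Waiting(J1) = turnaround − burst = 15 − 8 = 7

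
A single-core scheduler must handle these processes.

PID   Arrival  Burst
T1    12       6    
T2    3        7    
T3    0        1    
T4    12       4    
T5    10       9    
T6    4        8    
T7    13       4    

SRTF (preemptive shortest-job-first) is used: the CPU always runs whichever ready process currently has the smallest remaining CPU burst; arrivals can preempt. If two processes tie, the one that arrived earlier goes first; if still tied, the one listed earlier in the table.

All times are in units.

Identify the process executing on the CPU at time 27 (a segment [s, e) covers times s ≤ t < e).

Schedule: | T3 0-1 | idle 1-3 | T2 3-10 | T6 10-12 | T4 12-16 | T7 16-20 | T6 20-26 | T1 26-32 | T5 32-41 |
Completion: T1=32  T2=10  T3=1  T4=16  T5=41  T6=26  T7=20
Turnaround (C−A): T1=20  T2=7  T3=1  T4=4  T5=31  T6=22  T7=7

T1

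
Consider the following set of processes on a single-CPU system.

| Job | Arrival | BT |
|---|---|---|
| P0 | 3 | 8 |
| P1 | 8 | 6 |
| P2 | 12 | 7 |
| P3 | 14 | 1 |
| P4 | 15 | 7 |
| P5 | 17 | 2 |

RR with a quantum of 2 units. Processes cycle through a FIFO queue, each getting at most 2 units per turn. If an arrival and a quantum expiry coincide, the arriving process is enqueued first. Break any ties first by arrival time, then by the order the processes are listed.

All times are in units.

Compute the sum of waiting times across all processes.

44

Schedule: | idle 0-3 | P0 3-9 | P1 9-11 | P0 11-13 | P1 13-15 | P2 15-17 | P3 17-18 | P4 18-20 | P1 20-22 | P5 22-24 | P2 24-26 | P4 26-28 | P2 28-30 | P4 30-32 | P2 32-33 | P4 33-34 |
Completion: P0=13  P1=22  P2=33  P3=18  P4=34  P5=24
Turnaround (C−A): P0=10  P1=14  P2=21  P3=4  P4=19  P5=7
Waiting = turnaround − burst: P0=2, P1=8, P2=14, P3=3, P4=12, P5=5
Total waiting = 2 + 8 + 14 + 3 + 12 + 5 = 44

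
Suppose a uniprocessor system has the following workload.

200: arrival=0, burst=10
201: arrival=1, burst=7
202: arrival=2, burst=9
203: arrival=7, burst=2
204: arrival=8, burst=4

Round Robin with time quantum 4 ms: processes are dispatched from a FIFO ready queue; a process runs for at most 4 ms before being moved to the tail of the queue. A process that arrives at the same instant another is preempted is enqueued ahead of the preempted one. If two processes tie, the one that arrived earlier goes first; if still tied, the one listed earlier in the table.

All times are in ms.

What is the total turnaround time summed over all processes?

Schedule: | 200 0-4 | 201 4-8 | 202 8-12 | 200 12-16 | 203 16-18 | 204 18-22 | 201 22-25 | 202 25-29 | 200 29-31 | 202 31-32 |
Completion: 200=31  201=25  202=32  203=18  204=22
Turnaround = completion − arrival: 200=31, 201=24, 202=30, 203=11, 204=14
Total turnaround = 31 + 24 + 30 + 11 + 14 = 110

110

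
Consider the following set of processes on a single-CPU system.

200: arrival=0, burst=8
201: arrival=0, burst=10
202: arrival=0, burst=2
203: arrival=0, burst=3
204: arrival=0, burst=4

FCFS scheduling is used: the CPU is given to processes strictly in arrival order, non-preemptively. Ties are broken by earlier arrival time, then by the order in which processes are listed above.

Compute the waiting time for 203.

20

Gantt: | 200 0-8 | 201 8-18 | 202 18-20 | 203 20-23 | 204 23-27 |
Completion: 200=8  201=18  202=20  203=23  204=27
Waiting(203) = turnaround − burst = 23 − 3 = 20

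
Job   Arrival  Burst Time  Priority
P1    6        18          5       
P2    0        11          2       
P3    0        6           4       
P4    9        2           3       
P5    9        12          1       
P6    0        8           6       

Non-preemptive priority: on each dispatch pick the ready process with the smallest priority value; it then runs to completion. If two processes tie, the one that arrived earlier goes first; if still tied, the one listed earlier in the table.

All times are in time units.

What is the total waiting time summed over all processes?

115

Gantt: | P2 0-11 | P5 11-23 | P4 23-25 | P3 25-31 | P1 31-49 | P6 49-57 |
Completion: P1=49  P2=11  P3=31  P4=25  P5=23  P6=57
Turnaround (C−A): P1=43  P2=11  P3=31  P4=16  P5=14  P6=57
Waiting = turnaround − burst: P1=25, P2=0, P3=25, P4=14, P5=2, P6=49
Total waiting = 25 + 0 + 25 + 14 + 2 + 49 = 115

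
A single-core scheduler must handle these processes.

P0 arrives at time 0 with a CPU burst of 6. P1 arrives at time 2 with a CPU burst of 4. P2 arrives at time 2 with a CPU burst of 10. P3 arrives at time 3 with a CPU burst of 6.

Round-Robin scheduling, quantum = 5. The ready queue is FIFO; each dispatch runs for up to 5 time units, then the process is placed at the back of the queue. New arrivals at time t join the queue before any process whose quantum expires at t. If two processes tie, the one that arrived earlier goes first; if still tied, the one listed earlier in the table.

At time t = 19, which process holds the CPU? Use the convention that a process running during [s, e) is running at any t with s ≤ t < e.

Schedule: | P0 0-5 | P1 5-9 | P2 9-14 | P3 14-19 | P0 19-20 | P2 20-25 | P3 25-26 |
Completion: P0=20  P1=9  P2=25  P3=26
Turnaround (C−A): P0=20  P1=7  P2=23  P3=23

P0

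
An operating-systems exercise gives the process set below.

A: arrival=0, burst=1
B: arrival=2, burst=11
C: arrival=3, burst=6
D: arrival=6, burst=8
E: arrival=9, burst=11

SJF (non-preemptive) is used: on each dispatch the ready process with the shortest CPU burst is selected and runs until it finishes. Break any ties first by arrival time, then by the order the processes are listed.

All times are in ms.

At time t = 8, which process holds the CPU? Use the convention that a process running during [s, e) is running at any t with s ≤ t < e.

Timeline: | A 0-1 | idle 1-2 | B 2-13 | C 13-19 | D 19-27 | E 27-38 |
Completion: A=1  B=13  C=19  D=27  E=38
Turnaround (C−A): A=1  B=11  C=16  D=21  E=29

B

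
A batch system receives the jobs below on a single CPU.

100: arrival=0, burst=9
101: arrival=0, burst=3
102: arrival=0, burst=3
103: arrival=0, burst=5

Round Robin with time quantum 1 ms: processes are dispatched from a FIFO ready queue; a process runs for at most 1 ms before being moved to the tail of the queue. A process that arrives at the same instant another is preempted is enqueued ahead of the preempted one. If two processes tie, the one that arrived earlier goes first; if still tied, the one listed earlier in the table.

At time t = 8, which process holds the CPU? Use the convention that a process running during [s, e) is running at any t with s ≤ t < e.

Gantt: | 100 0-1 | 101 1-2 | 102 2-3 | 103 3-4 | 100 4-5 | 101 5-6 | 102 6-7 | 103 7-8 | 100 8-9 | 101 9-10 | 102 10-11 | 103 11-12 | 100 12-13 | 103 13-14 | 100 14-15 | 103 15-16 | 100 16-20 |
Completion: 100=20  101=10  102=11  103=16

100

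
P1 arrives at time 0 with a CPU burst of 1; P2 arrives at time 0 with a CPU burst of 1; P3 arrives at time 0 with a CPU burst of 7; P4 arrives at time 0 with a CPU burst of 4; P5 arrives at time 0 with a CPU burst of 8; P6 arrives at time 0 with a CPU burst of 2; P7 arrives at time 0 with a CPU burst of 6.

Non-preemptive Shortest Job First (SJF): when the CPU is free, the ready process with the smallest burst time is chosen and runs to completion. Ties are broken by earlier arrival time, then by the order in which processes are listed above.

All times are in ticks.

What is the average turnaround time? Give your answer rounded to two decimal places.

Gantt: | P1 0-1 | P2 1-2 | P6 2-4 | P4 4-8 | P7 8-14 | P3 14-21 | P5 21-29 |
Completion: P1=1  P2=2  P3=21  P4=8  P5=29  P6=4  P7=14
Turnaround (C−A): P1=1  P2=2  P3=21  P4=8  P5=29  P6=4  P7=14
Turnaround times: P1=1, P2=2, P3=21, P4=8, P5=29, P6=4, P7=14
Average turnaround = (1+2+21+8+29+4+14) / 7 = 79/7 = 11.29

11.29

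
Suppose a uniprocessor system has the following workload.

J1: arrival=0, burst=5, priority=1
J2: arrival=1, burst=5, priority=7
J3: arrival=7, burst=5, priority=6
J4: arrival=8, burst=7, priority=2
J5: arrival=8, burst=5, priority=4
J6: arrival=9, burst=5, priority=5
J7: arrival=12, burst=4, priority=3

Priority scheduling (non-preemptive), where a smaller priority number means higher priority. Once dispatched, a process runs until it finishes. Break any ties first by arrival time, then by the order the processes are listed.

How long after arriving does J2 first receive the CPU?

Gantt: | J1 0-5 | J2 5-10 | J4 10-17 | J7 17-21 | J5 21-26 | J6 26-31 | J3 31-36 |
Completion: J1=5  J2=10  J3=36  J4=17  J5=26  J6=31  J7=21
Response(J2) = first start − arrival = 5 − 1 = 4

4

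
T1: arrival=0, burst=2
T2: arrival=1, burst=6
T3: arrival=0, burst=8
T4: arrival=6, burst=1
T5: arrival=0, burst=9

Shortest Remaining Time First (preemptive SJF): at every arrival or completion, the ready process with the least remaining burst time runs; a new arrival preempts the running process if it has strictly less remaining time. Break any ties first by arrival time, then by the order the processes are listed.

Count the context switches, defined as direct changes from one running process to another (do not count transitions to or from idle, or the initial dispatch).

5

Timeline: | T1 0-2 | T2 2-6 | T4 6-7 | T2 7-9 | T3 9-17 | T5 17-26 |
Completion: T1=2  T2=9  T3=17  T4=7  T5=26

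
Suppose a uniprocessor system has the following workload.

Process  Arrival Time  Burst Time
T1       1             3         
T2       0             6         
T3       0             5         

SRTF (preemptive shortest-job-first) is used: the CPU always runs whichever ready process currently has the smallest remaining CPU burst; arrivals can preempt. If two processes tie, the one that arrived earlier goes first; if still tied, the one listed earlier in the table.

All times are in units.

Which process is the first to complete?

T1

Gantt: | T3 0-1 | T1 1-4 | T3 4-8 | T2 8-14 |
Completion: T1=4  T2=14  T3=8
Turnaround (C−A): T1=3  T2=14  T3=8
Finish order: T1 → T3 → T2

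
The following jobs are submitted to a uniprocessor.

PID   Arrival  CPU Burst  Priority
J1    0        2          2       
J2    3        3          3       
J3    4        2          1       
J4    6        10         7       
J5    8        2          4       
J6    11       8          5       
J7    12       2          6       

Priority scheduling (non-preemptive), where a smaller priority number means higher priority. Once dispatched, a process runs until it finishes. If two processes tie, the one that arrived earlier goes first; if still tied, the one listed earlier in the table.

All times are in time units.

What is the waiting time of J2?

Gantt: | J1 0-2 | idle 2-3 | J2 3-6 | J3 6-8 | J5 8-10 | J4 10-20 | J6 20-28 | J7 28-30 |
Completion: J1=2  J2=6  J3=8  J4=20  J5=10  J6=28  J7=30
Waiting(J2) = turnaround − burst = 3 − 3 = 0

0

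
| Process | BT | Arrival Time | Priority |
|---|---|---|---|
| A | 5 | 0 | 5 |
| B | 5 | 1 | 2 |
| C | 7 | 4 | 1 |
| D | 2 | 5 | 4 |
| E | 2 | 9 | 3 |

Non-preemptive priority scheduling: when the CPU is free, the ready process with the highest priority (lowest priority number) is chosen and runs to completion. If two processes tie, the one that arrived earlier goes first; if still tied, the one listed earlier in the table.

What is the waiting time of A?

Timeline: | A 0-5 | C 5-12 | B 12-17 | E 17-19 | D 19-21 |
Completion: A=5  B=17  C=12  D=21  E=19
Turnaround (C−A): A=5  B=16  C=8  D=16  E=10
Waiting(A) = turnaround − burst = 5 − 5 = 0

0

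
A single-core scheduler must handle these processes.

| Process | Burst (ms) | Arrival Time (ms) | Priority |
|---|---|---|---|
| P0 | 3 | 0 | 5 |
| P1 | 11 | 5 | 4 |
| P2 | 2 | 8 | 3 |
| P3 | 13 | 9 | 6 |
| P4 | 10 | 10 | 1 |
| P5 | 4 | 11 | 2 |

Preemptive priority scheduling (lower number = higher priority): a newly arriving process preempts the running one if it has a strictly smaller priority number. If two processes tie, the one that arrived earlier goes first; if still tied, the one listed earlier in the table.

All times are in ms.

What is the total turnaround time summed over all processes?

91

Schedule: | P0 0-3 | idle 3-5 | P1 5-8 | P2 8-10 | P4 10-20 | P5 20-24 | P1 24-32 | P3 32-45 |
Completion: P0=3  P1=32  P2=10  P3=45  P4=20  P5=24
Turnaround = completion − arrival: P0=3, P1=27, P2=2, P3=36, P4=10, P5=13
Total turnaround = 3 + 27 + 2 + 36 + 10 + 13 = 91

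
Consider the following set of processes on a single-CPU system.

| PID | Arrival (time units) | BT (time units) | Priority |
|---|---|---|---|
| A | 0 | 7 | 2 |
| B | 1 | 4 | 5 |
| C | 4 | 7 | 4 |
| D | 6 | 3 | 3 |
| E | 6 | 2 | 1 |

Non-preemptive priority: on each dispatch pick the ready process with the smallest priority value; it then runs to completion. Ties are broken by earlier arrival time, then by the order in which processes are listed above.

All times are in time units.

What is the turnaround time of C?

Timeline: | A 0-7 | E 7-9 | D 9-12 | C 12-19 | B 19-23 |
Completion: A=7  B=23  C=19  D=12  E=9
Turnaround (C−A): A=7  B=22  C=15  D=6  E=3
Turnaround(C) = completion − arrival = 19 − 4 = 15

15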